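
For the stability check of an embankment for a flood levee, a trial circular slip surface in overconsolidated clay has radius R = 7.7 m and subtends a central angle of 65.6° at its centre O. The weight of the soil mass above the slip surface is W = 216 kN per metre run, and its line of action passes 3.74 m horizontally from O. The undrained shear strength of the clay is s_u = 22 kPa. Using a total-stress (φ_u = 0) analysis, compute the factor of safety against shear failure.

FS = 1.85

Taking moments about the centre O, the resisting moment is provided by the undrained shear strength acting along the arc:
Arc length L_a = R·θ = 7.7·(65.6°·π/180) = 7.7·1.1449 = 8.82 m
M_R = s_u·L_a·R = 22·8.82·7.7 = 1493.4 kN·m/m
M_D = W·d = 216·3.74 = 807.8 kN·m/m
FS = M_R / M_D = 1493.4 / 807.8 = 1.849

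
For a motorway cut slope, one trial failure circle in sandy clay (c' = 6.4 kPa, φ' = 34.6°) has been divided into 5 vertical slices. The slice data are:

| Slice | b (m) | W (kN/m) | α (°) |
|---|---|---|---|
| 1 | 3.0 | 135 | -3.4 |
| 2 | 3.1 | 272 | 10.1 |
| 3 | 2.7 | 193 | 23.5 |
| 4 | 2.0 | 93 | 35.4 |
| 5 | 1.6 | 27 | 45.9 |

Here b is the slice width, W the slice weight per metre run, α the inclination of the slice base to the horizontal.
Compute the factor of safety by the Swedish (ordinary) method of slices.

Ordinary method of slices: FS = Σ[c'·Δl_i + (W_i cosα_i)·tanφ'] / Σ W_i sinα_i, with Δl_i = b_i / cosα_i.
Slice 1: Δl = 3.0/cos(-3.4°) = 3.005 m; N'_1 = 135·cos(-3.4°) = 134.8; c'Δl = 19.23; W sinα = -8.0
Slice 2: Δl = 3.1/cos10.1° = 3.149 m; N'_2 = 272·cos10.1° = 267.8; c'Δl = 20.15; W sinα = 47.7
Slice 3: Δl = 2.7/cos23.5° = 2.944 m; N'_3 = 193·cos23.5° = 177.0; c'Δl = 18.84; W sinα = 77.0
Slice 4: Δl = 2.0/cos35.4° = 2.454 m; N'_4 = 93·cos35.4° = 75.8; c'Δl = 15.70; W sinα = 53.9
Slice 5: Δl = 1.6/cos45.9° = 2.299 m; N'_5 = 27·cos45.9° = 18.8; c'Δl = 14.71; W sinα = 19.4
Σc'Δl = 88.6 kN/m; ΣN' = 674.1 kN/m; ΣW sinα = 189.9 kN/m
Resisting = 88.6 + 674.1·tan34.6° = 88.6 + 465.1 = 553.7 kN/m
FS = 553.7 / 189.9 = 2.916

FS = 2.92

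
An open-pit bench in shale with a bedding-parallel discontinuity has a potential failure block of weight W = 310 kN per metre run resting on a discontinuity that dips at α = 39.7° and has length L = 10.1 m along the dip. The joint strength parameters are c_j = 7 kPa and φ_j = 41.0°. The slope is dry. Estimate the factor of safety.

Resolving the block weight along and normal to the plane and applying the Mohr–Coulomb strength on the joint:
N' = W cosα = 310·cos39.7° = 238.5 kN/m
Driving force T = W sinα = 310·sin39.7° = 198.0 kN/m
Resisting force R = c_j·L + N'·tanφ_j = 7·10.1 + 238.5·tan41.0° = 70.7 + 207.3 = 278.0 kN/m
FS = R / T = 278.0 / 198.0 = 1.404

FS = 1.40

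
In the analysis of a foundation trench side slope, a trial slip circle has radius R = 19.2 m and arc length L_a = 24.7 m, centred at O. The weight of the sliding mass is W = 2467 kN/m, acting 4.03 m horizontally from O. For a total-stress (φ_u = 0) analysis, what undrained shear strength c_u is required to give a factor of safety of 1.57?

c_u = 32.9 kPa

FS = c_u·L_a·R / (W·d), so c_u = FS·W·d / (L_a·R).
c_u = 1.57·2467·4.03 / (24.70·19.2) = 15609.0 / 474.24 = 32.91 kPa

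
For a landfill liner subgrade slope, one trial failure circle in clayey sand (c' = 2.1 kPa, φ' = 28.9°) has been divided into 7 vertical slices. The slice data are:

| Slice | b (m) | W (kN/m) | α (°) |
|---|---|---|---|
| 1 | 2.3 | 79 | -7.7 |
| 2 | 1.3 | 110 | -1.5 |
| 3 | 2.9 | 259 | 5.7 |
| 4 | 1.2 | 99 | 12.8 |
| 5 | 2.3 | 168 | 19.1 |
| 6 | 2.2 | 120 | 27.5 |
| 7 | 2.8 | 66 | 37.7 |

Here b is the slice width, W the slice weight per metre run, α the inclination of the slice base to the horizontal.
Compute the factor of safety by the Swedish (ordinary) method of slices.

Ordinary method of slices: FS = Σ[c'·Δl_i + (W_i cosα_i)·tanφ'] / Σ W_i sinα_i, with Δl_i = b_i / cosα_i.
Slice 1: Δl = 2.3/cos(-7.7°) = 2.321 m; N'_1 = 79·cos(-7.7°) = 78.3; c'Δl = 4.87; W sinα = -10.6
Slice 2: Δl = 1.3/cos(-1.5°) = 1.300 m; N'_2 = 110·cos(-1.5°) = 110.0; c'Δl = 2.73; W sinα = -2.9
Slice 3: Δl = 2.9/cos5.7° = 2.914 m; N'_3 = 259·cos5.7° = 257.7; c'Δl = 6.12; W sinα = 25.7
Slice 4: Δl = 1.2/cos12.8° = 1.231 m; N'_4 = 99·cos12.8° = 96.5; c'Δl = 2.58; W sinα = 21.9
Slice 5: Δl = 2.3/cos19.1° = 2.434 m; N'_5 = 168·cos19.1° = 158.8; c'Δl = 5.11; W sinα = 55.0
Slice 6: Δl = 2.2/cos27.5° = 2.480 m; N'_6 = 120·cos27.5° = 106.4; c'Δl = 5.21; W sinα = 55.4
Slice 7: Δl = 2.8/cos37.7° = 3.539 m; N'_7 = 66·cos37.7° = 52.2; c'Δl = 7.43; W sinα = 40.4
Σc'Δl = 34.1 kN/m; ΣN' = 859.9 kN/m; ΣW sinα = 184.9 kN/m
Resisting = 34.1 + 859.9·tan28.9° = 34.1 + 474.7 = 508.8 kN/m
FS = 508.8 / 184.9 = 2.751

FS = 2.75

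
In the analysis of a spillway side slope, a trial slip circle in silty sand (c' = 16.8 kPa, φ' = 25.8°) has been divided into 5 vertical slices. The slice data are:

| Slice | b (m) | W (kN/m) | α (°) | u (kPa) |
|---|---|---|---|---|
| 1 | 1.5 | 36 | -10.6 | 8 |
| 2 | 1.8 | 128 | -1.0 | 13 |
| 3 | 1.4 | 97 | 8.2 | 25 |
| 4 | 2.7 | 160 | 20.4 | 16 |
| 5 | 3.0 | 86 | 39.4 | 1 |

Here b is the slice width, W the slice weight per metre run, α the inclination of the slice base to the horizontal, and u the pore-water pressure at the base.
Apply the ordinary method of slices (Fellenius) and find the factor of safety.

Ordinary method of slices: FS = Σ[c'·Δl_i + (W_i cosα_i − u_i·Δl_i)·tanφ'] / Σ W_i sinα_i, with Δl_i = b_i / cosα_i.
Slice 1: Δl = 1.5/cos(-10.6°) = 1.526 m; N'_1 = 36·cos(-10.6°) − 8·1.526 = 23.2; c'Δl = 25.64; W sinα = -6.6
Slice 2: Δl = 1.8/cos(-1.0°) = 1.800 m; N'_2 = 128·cos(-1.0°) − 13·1.800 = 104.6; c'Δl = 30.24; W sinα = -2.2
Slice 3: Δl = 1.4/cos8.2° = 1.414 m; N'_3 = 97·cos8.2° − 25·1.414 = 60.6; c'Δl = 23.76; W sinα = 13.8
Slice 4: Δl = 2.7/cos20.4° = 2.881 m; N'_4 = 160·cos20.4° − 16·2.881 = 103.9; c'Δl = 48.40; W sinα = 55.8
Slice 5: Δl = 3.0/cos39.4° = 3.882 m; N'_5 = 86·cos39.4° − 1·3.882 = 62.6; c'Δl = 65.22; W sinα = 54.6
Σc'Δl = 193.3 kN/m; ΣN' = 354.8 kN/m; ΣW sinα = 115.3 kN/m
Resisting = 193.3 + 354.8·tan25.8° = 193.3 + 171.5 = 364.8 kN/m
FS = 364.8 / 115.3 = 3.163

FS = 3.16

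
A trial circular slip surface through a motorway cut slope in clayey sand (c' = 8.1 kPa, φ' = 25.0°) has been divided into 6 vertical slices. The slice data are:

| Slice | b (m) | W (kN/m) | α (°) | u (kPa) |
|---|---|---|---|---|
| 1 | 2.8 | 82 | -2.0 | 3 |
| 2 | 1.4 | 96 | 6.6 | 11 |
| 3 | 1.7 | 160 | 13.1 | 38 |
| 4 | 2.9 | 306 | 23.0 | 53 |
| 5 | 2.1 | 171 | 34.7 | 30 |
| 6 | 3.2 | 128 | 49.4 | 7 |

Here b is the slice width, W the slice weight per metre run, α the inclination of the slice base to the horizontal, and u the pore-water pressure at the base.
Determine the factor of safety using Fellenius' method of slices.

FS = 0.99

Ordinary method of slices: FS = Σ[c'·Δl_i + (W_i cosα_i − u_i·Δl_i)·tanφ'] / Σ W_i sinα_i, with Δl_i = b_i / cosα_i.
Slice 1: Δl = 2.8/cos(-2.0°) = 2.802 m; N'_1 = 82·cos(-2.0°) − 3·2.802 = 73.5; c'Δl = 22.69; W sinα = -2.9
Slice 2: Δl = 1.4/cos6.6° = 1.409 m; N'_2 = 96·cos6.6° − 11·1.409 = 79.9; c'Δl = 11.42; W sinα = 11.0
Slice 3: Δl = 1.7/cos13.1° = 1.745 m; N'_3 = 160·cos13.1° − 38·1.745 = 89.5; c'Δl = 14.14; W sinα = 36.3
Slice 4: Δl = 2.9/cos23.0° = 3.150 m; N'_4 = 306·cos23.0° − 53·3.150 = 114.7; c'Δl = 25.52; W sinα = 119.6
Slice 5: Δl = 2.1/cos34.7° = 2.554 m; N'_5 = 171·cos34.7° − 30·2.554 = 64.0; c'Δl = 20.69; W sinα = 97.3
Slice 6: Δl = 3.2/cos49.4° = 4.917 m; N'_6 = 128·cos49.4° − 7·4.917 = 48.9; c'Δl = 39.83; W sinα = 97.2
Σc'Δl = 134.3 kN/m; ΣN' = 470.5 kN/m; ΣW sinα = 358.5 kN/m
Resisting = 134.3 + 470.5·tan25.0° = 134.3 + 219.4 = 353.7 kN/m
FS = 353.7 / 358.5 = 0.986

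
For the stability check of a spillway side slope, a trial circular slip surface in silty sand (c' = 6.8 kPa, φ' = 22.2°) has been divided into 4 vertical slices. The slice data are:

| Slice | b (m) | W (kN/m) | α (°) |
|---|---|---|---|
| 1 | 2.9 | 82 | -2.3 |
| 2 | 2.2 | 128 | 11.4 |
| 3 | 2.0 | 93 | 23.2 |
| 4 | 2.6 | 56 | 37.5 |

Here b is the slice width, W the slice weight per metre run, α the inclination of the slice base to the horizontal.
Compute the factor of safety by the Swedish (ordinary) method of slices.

FS = 2.26

Ordinary method of slices: FS = Σ[c'·Δl_i + (W_i cosα_i)·tanφ'] / Σ W_i sinα_i, with Δl_i = b_i / cosα_i.
Slice 1: Δl = 2.9/cos(-2.3°) = 2.902 m; N'_1 = 82·cos(-2.3°) = 81.9; c'Δl = 19.74; W sinα = -3.3
Slice 2: Δl = 2.2/cos11.4° = 2.244 m; N'_2 = 128·cos11.4° = 125.5; c'Δl = 15.26; W sinα = 25.3
Slice 3: Δl = 2.0/cos23.2° = 2.176 m; N'_3 = 93·cos23.2° = 85.5; c'Δl = 14.80; W sinα = 36.6
Slice 4: Δl = 2.6/cos37.5° = 3.277 m; N'_4 = 56·cos37.5° = 44.4; c'Δl = 22.29; W sinα = 34.1
Σc'Δl = 72.1 kN/m; ΣN' = 337.3 kN/m; ΣW sinα = 92.7 kN/m
Resisting = 72.1 + 337.3·tan22.2° = 72.1 + 137.7 = 209.7 kN/m
FS = 209.7 / 92.7 = 2.262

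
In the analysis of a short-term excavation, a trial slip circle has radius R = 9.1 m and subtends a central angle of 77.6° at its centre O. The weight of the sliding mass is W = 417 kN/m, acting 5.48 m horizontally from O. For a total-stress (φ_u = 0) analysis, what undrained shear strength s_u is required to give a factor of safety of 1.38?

FS = s_u·L_a·R / (W·d), so s_u = FS·W·d / (L_a·R).
Arc length L_a = R·θ = 9.1·(77.6°·π/180) = 9.1·1.3544 = 12.32 m
s_u = 1.38·417·5.48 / (12.32·9.1) = 3153.5 / 112.16 = 28.12 kPa

s_u = 28.1 kPa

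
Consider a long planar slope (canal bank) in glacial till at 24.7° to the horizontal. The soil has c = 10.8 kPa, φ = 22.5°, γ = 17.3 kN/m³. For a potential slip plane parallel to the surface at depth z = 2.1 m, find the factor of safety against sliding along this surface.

For an infinite slope with a slip plane parallel to the surface (no pore pressure): FS = [c + γz cos²β tanφ] / [γz sinβ cosβ].
γz = 17.3·2.1 = 36.33 kN/m²
Numerator = 10.8 + 36.33·cos²24.7°·tan22.5° = 10.8 + 36.33·0.8254·0.4142 = 23.221 kPa
Denominator = 36.33·sin24.7°·cos24.7° = 36.33·0.4179·0.9085 = 13.792 kPa
FS = 23.221 / 13.792 = 1.684

FS = 1.68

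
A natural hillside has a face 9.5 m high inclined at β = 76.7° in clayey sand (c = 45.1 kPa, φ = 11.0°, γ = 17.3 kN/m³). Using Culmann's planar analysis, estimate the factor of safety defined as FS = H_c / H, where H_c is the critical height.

H_c = (4c/γ) · sinβ cosφ / [1 − cos(β − φ)]
    = (4·45.1/17.3) · sin76.7°·cos11.0° / [1 − cos65.7°]
    = 10.428 · 0.9553 / 0.5885 = 16.93 m
FS = H_c / H = 16.93 / 9.5 = 1.782

FS = 1.78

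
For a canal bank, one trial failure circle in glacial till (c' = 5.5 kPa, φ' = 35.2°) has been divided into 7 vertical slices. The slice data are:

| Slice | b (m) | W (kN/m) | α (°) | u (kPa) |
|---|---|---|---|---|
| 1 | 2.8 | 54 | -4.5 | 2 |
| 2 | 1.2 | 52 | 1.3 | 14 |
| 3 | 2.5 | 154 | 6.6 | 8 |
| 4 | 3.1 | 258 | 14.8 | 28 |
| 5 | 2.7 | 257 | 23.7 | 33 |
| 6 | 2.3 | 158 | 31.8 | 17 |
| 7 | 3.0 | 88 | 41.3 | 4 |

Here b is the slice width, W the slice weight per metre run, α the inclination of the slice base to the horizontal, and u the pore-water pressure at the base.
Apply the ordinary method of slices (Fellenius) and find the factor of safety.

Ordinary method of slices: FS = Σ[c'·Δl_i + (W_i cosα_i − u_i·Δl_i)·tanφ'] / Σ W_i sinα_i, with Δl_i = b_i / cosα_i.
Slice 1: Δl = 2.8/cos(-4.5°) = 2.809 m; N'_1 = 54·cos(-4.5°) − 2·2.809 = 48.2; c'Δl = 15.45; W sinα = -4.2
Slice 2: Δl = 1.2/cos1.3° = 1.200 m; N'_2 = 52·cos1.3° − 14·1.200 = 35.2; c'Δl = 6.60; W sinα = 1.2
Slice 3: Δl = 2.5/cos6.6° = 2.517 m; N'_3 = 154·cos6.6° − 8·2.517 = 132.8; c'Δl = 13.84; W sinα = 17.7
Slice 4: Δl = 3.1/cos14.8° = 3.206 m; N'_4 = 258·cos14.8° − 28·3.206 = 159.7; c'Δl = 17.64; W sinα = 65.9
Slice 5: Δl = 2.7/cos23.7° = 2.949 m; N'_5 = 257·cos23.7° − 33·2.949 = 138.0; c'Δl = 16.22; W sinα = 103.3
Slice 6: Δl = 2.3/cos31.8° = 2.706 m; N'_6 = 158·cos31.8° − 17·2.706 = 88.3; c'Δl = 14.88; W sinα = 83.3
Slice 7: Δl = 3.0/cos41.3° = 3.993 m; N'_7 = 88·cos41.3° − 4·3.993 = 50.1; c'Δl = 21.96; W sinα = 58.1
Σc'Δl = 106.6 kN/m; ΣN' = 652.3 kN/m; ΣW sinα = 325.2 kN/m
Resisting = 106.6 + 652.3·tan35.2° = 106.6 + 460.2 = 566.8 kN/m
FS = 566.8 / 325.2 = 1.743

FS = 1.74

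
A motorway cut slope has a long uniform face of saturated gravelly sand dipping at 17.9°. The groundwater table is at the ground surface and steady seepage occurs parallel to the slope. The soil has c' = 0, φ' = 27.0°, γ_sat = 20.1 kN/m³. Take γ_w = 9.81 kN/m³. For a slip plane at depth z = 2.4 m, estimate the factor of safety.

With seepage parallel to the slope and the water table at the surface, the effective normal stress on the slip plane uses the buoyant unit weight γ' = γ_sat − γ_w while the driving shear stress uses γ_sat:
FS = [c' + γ' z cos²β tanφ'] / [γ_sat z sinβ cosβ]
(For c' = 0 this reduces to FS = (γ'/γ_sat)·tanφ'/tanβ.)
γ' = 20.1 − 9.81 = 10.29 kN/m³
Numerator = 0.0 + 10.29·2.4·cos²17.9°·tan27.0° = 0.0 + 10.29·2.4·0.9055·0.5095 = 11.395 kPa
Denominator = 20.1·2.4·sin17.9°·cos17.9° = 20.1·2.4·0.3074·0.9516 = 14.109 kPa
FS = 11.395 / 14.109 = 0.808

FS = 0.81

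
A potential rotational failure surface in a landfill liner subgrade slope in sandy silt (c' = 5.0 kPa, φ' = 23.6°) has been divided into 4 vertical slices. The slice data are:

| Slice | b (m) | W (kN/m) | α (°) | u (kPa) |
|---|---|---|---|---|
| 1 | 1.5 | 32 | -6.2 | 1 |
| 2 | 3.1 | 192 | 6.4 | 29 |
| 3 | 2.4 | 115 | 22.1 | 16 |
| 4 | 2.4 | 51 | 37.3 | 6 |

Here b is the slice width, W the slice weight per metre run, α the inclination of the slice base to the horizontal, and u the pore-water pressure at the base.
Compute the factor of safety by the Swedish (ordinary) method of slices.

Ordinary method of slices: FS = Σ[c'·Δl_i + (W_i cosα_i − u_i·Δl_i)·tanφ'] / Σ W_i sinα_i, with Δl_i = b_i / cosα_i.
Slice 1: Δl = 1.5/cos(-6.2°) = 1.509 m; N'_1 = 32·cos(-6.2°) − 1·1.509 = 30.3; c'Δl = 7.54; W sinα = -3.5
Slice 2: Δl = 3.1/cos6.4° = 3.119 m; N'_2 = 192·cos6.4° − 29·3.119 = 100.3; c'Δl = 15.60; W sinα = 21.4
Slice 3: Δl = 2.4/cos22.1° = 2.590 m; N'_3 = 115·cos22.1° − 16·2.590 = 65.1; c'Δl = 12.95; W sinα = 43.3
Slice 4: Δl = 2.4/cos37.3° = 3.017 m; N'_4 = 51·cos37.3° − 6·3.017 = 22.5; c'Δl = 15.09; W sinα = 30.9
Σc'Δl = 51.2 kN/m; ΣN' = 218.2 kN/m; ΣW sinα = 92.1 kN/m
Resisting = 51.2 + 218.2·tan23.6° = 51.2 + 95.3 = 146.5 kN/m
FS = 146.5 / 92.1 = 1.591

FS = 1.59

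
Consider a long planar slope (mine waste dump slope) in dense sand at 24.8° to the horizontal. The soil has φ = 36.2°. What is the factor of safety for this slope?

For a dry cohesionless infinite slope the factor of safety is FS = tanφ / tanβ.
FS = tan36.2° / tan24.8° = 0.7319 / 0.4621 = 1.584

FS = 1.58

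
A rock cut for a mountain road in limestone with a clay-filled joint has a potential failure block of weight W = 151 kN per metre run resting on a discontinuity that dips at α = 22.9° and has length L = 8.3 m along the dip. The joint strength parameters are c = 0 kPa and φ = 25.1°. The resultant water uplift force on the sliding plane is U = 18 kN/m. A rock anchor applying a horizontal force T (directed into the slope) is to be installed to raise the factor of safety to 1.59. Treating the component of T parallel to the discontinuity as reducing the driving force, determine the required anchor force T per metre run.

Resolving forces along and normal to the sliding plane, with the horizontal anchor force T adding T·sinα to the effective normal force and T·cosα acting up the plane against the driving force:
FS = [cL + (W cosα − U + T sinα) tanφ] / [W sinα − T cosα]
Without the anchor: N' = 121.1 kN/m, driving T_d = 58.8 kN/m, resisting R = 0·8.3 + 121.1·tan25.1° = 56.7 kN/m, FS = 0.97.
Setting FS = 1.59 and solving for T:
1.59·(58.8 − T cos22.9°) = 56.7 + T sin22.9°·tan25.1°
T·(sin22.9°·tan25.1° + 1.59·cos22.9°) = 1.59·58.8 − 56.7
T·(0.3891·0.4684 + 1.59·0.9212) = 93.4 − 56.7 = 36.7
T·1.6470 = 36.7
T = 22.3 kN/m

T = 22 kN/m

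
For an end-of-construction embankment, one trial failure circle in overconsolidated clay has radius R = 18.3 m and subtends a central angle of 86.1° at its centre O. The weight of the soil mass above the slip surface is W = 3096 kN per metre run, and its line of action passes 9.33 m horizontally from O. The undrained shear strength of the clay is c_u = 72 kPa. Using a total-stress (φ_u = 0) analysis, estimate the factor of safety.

Taking moments about the centre O, the resisting moment is provided by the undrained shear strength acting along the arc:
Arc length L_a = R·θ = 18.3·(86.1°·π/180) = 18.3·1.5027 = 27.50 m
M_R = c_u·L_a·R = 72·27.50·18.3 = 36233.9 kN·m/m
M_D = W·d = 3096·9.33 = 28885.7 kN·m/m
FS = M_R / M_D = 36233.9 / 28885.7 = 1.254

FS = 1.25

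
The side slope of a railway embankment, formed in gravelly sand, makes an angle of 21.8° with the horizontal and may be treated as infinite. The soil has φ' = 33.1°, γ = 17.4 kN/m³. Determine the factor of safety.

For a dry cohesionless infinite slope the factor of safety is FS = tanφ' / tanβ.
FS = tan33.1° / tan21.8° = 0.6519 / 0.4000 = 1.630

FS = 1.63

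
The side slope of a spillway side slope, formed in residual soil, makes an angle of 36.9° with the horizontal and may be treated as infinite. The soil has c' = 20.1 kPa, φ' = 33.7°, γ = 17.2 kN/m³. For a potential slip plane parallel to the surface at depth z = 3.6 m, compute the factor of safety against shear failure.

FS = 1.56

For an infinite slope with a slip plane parallel to the surface (no pore pressure): FS = [c' + γz cos²β tanφ'] / [γz sinβ cosβ].
γz = 17.2·3.6 = 61.92 kN/m²
Numerator = 20.1 + 61.92·cos²36.9°·tan33.7° = 20.1 + 61.92·0.6395·0.6669 = 46.508 kPa
Denominator = 61.92·sin36.9°·cos36.9° = 61.92·0.6004·0.7997 = 29.731 kPa
FS = 46.508 / 29.731 = 1.564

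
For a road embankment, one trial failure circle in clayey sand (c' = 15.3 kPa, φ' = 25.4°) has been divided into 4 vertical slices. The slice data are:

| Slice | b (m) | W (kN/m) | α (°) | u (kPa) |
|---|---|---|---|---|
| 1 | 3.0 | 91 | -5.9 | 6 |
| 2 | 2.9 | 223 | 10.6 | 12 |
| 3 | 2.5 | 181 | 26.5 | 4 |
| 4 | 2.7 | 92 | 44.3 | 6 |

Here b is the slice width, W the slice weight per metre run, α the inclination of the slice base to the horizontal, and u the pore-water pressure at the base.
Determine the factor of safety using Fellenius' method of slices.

FS = 2.30

Ordinary method of slices: FS = Σ[c'·Δl_i + (W_i cosα_i − u_i·Δl_i)·tanφ'] / Σ W_i sinα_i, with Δl_i = b_i / cosα_i.
Slice 1: Δl = 3.0/cos(-5.9°) = 3.016 m; N'_1 = 91·cos(-5.9°) − 6·3.016 = 72.4; c'Δl = 46.14; W sinα = -9.4
Slice 2: Δl = 2.9/cos10.6° = 2.950 m; N'_2 = 223·cos10.6° − 12·2.950 = 183.8; c'Δl = 45.14; W sinα = 41.0
Slice 3: Δl = 2.5/cos26.5° = 2.794 m; N'_3 = 181·cos26.5° − 4·2.794 = 150.8; c'Δl = 42.74; W sinα = 80.8
Slice 4: Δl = 2.7/cos44.3° = 3.773 m; N'_4 = 92·cos44.3° − 6·3.773 = 43.2; c'Δl = 57.72; W sinα = 64.3
Σc'Δl = 191.7 kN/m; ΣN' = 450.2 kN/m; ΣW sinα = 176.7 kN/m
Resisting = 191.7 + 450.2·tan25.4° = 191.7 + 213.8 = 405.5 kN/m
FS = 405.5 / 176.7 = 2.295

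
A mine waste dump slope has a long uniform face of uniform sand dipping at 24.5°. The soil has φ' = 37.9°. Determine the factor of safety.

FS = 1.71

For a dry cohesionless infinite slope the factor of safety is FS = tanφ' / tanβ.
FS = tan37.9° / tan24.5° = 0.7785 / 0.4557 = 1.708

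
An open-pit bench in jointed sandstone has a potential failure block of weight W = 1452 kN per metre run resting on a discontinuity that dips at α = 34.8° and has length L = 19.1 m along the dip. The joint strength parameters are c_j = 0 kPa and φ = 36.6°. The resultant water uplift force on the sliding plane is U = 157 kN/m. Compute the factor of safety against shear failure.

FS = 0.93

Resolving the block weight along and normal to the plane and applying the Mohr–Coulomb strength on the joint:
N' = W cosα − U = 1452·cos34.8° − 157 = 1035.3 kN/m
Driving force T = W sinα = 1452·sin34.8° = 828.7 kN/m
Resisting force R = c_j·L + N'·tanφ = 0·19.1 + 1035.3·tan36.6° = 0.0 + 768.9 = 768.9 kN/m
FS = R / T = 768.9 / 828.7 = 0.928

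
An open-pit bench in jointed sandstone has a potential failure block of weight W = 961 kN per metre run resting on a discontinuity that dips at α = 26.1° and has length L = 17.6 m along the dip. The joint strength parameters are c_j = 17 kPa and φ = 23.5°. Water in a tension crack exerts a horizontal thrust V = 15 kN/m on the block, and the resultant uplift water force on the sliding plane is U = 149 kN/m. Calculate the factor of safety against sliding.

FS = 1.39

Resolving the block weight along and normal to the plane and applying the Mohr–Coulomb strength on the joint:
N' = W cosα − U − V sinα = 961·cos26.1° − 149 − 15·sin26.1° = 707.4 kN/m
Driving force T = W sinα + V cosα = 961·sin26.1° + 15·cos26.1° = 436.3 kN/m
Resisting force R = c_j·L + N'·tanφ = 17·17.6 + 707.4·tan23.5° = 299.2 + 307.6 = 606.8 kN/m
FS = R / T = 606.8 / 436.3 = 1.391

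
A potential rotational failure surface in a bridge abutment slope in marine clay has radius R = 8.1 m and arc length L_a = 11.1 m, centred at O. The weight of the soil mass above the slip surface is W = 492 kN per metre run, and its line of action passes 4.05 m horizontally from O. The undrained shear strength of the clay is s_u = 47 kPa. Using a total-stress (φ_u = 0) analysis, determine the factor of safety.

FS = 2.12

Taking moments about the centre O, the resisting moment is provided by the undrained shear strength acting along the arc:
M_R = s_u·L_a·R = 47·11.10·8.1 = 4225.8 kN·m/m
M_D = W·d = 492·4.05 = 1992.6 kN·m/m
FS = M_R / M_D = 4225.8 / 1992.6 = 2.121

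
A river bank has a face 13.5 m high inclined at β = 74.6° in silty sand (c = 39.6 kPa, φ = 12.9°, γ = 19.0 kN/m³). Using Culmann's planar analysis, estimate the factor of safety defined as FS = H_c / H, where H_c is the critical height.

FS = 1.10

H_c = (4c/γ) · sinβ cosφ / [1 − cos(β − φ)]
    = (4·39.6/19.0) · sin74.6°·cos12.9° / [1 − cos61.7°]
    = 8.337 · 0.9398 / 0.5259 = 14.90 m
FS = H_c / H = 14.90 / 13.5 = 1.104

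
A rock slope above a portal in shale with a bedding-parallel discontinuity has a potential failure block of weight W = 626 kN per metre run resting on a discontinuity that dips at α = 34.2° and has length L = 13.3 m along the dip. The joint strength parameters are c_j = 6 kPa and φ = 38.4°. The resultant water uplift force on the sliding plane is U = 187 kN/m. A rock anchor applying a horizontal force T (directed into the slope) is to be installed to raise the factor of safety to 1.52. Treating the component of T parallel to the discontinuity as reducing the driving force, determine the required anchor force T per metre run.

Resolving forces along and normal to the sliding plane, with the horizontal anchor force T adding T·sinα to the effective normal force and T·cosα acting up the plane against the driving force:
FS = [c_jL + (W cosα − U + T sinα) tanφ] / [W sinα − T cosα]
Without the anchor: N' = 330.8 kN/m, driving T_d = 351.9 kN/m, resisting R = 6·13.3 + 330.8·tan38.4° = 342.0 kN/m, FS = 0.97.
Setting FS = 1.52 and solving for T:
1.52·(351.9 − T cos34.2°) = 342.0 + T sin34.2°·tan38.4°
T·(sin34.2°·tan38.4° + 1.52·cos34.2°) = 1.52·351.9 − 342.0
T·(0.5621·0.7926 + 1.52·0.8271) = 534.8 − 342.0 = 192.9
T·1.7027 = 192.9
T = 113.3 kN/m

T = 113 kN/m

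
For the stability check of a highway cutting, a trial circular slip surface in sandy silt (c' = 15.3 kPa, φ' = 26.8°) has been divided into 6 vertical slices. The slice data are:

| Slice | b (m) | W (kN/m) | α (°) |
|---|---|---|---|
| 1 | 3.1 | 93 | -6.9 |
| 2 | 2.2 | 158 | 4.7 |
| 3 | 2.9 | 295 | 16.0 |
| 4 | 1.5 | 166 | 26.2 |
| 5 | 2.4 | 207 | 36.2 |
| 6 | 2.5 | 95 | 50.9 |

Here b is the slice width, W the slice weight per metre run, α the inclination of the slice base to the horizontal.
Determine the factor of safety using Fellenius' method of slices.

Ordinary method of slices: FS = Σ[c'·Δl_i + (W_i cosα_i)·tanφ'] / Σ W_i sinα_i, with Δl_i = b_i / cosα_i.
Slice 1: Δl = 3.1/cos(-6.9°) = 3.123 m; N'_1 = 93·cos(-6.9°) = 92.3; c'Δl = 47.78; W sinα = -11.2
Slice 2: Δl = 2.2/cos4.7° = 2.207 m; N'_2 = 158·cos4.7° = 157.5; c'Δl = 33.77; W sinα = 12.9
Slice 3: Δl = 2.9/cos16.0° = 3.017 m; N'_3 = 295·cos16.0° = 283.6; c'Δl = 46.16; W sinα = 81.3
Slice 4: Δl = 1.5/cos26.2° = 1.672 m; N'_4 = 166·cos26.2° = 148.9; c'Δl = 25.58; W sinα = 73.3
Slice 5: Δl = 2.4/cos36.2° = 2.974 m; N'_5 = 207·cos36.2° = 167.0; c'Δl = 45.50; W sinα = 122.3
Slice 6: Δl = 2.5/cos50.9° = 3.964 m; N'_6 = 95·cos50.9° = 59.9; c'Δl = 60.65; W sinα = 73.7
Σc'Δl = 259.4 kN/m; ΣN' = 909.3 kN/m; ΣW sinα = 352.4 kN/m
Resisting = 259.4 + 909.3·tan26.8° = 259.4 + 459.3 = 718.7 kN/m
FS = 718.7 / 352.4 = 2.040

FS = 2.04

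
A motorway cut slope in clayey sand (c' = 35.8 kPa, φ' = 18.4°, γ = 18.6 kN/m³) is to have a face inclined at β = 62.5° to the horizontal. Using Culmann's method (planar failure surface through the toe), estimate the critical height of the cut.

H_c = 22.99 m

Culmann's analysis gives the critical failure plane at α_cr = (β + φ')/2 = (62.5 + 18.4)/2 = 40.5°, and the critical height
H_c = (4c'/γ) · sinβ cosφ' / [1 − cos(β − φ')]
    = (4·35.8/18.6) · sin62.5°·cos18.4° / [1 − cos(44.1°)]
    = 7.699 · 0.8870·0.9489 / [1 − 0.7181]
    = 7.699 · 0.8417 / 0.2819
    = 22.99 m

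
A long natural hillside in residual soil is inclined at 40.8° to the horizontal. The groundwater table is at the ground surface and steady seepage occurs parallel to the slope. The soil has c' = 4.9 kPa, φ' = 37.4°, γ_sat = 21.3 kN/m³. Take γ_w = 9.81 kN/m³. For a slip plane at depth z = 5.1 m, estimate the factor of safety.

With seepage parallel to the slope and the water table at the surface, the effective normal stress on the slip plane uses the buoyant unit weight γ' = γ_sat − γ_w while the driving shear stress uses γ_sat:
FS = [c' + γ' z cos²β tanφ'] / [γ_sat z sinβ cosβ]
γ' = 21.3 − 9.81 = 11.49 kN/m³
Numerator = 4.9 + 11.49·5.1·cos²40.8°·tan37.4° = 4.9 + 11.49·5.1·0.5730·0.7646 = 30.574 kPa
Denominator = 21.3·5.1·sin40.8°·cos40.8° = 21.3·5.1·0.6534·0.7570 = 53.732 kPa
FS = 30.574 / 53.732 = 0.569

FS = 0.57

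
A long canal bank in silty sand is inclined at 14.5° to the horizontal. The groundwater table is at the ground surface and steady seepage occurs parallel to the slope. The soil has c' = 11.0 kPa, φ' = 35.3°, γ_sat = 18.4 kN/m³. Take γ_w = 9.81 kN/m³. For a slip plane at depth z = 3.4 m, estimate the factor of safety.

FS = 2.00

With seepage parallel to the slope and the water table at the surface, the effective normal stress on the slip plane uses the buoyant unit weight γ' = γ_sat − γ_w while the driving shear stress uses γ_sat:
FS = [c' + γ' z cos²β tanφ'] / [γ_sat z sinβ cosβ]
γ' = 18.4 − 9.81 = 8.59 kN/m³
Numerator = 11.0 + 8.59·3.4·cos²14.5°·tan35.3° = 11.0 + 8.59·3.4·0.9373·0.7080 = 30.383 kPa
Denominator = 18.4·3.4·sin14.5°·cos14.5° = 18.4·3.4·0.2504·0.9681 = 15.165 kPa
FS = 30.383 / 15.165 = 2.003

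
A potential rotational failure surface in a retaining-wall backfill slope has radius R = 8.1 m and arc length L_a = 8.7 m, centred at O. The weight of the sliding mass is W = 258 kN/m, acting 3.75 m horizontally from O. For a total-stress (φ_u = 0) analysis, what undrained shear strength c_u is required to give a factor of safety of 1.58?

FS = c_u·L_a·R / (W·d), so c_u = FS·W·d / (L_a·R).
c_u = 1.58·258·3.75 / (8.70·8.1) = 1528.7 / 70.47 = 21.69 kPa

c_u = 21.7 kPa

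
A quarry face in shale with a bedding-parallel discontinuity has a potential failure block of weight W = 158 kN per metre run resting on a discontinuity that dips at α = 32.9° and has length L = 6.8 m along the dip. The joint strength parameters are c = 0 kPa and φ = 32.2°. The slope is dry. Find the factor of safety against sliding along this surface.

FS = 0.97

Resolving the block weight along and normal to the plane and applying the Mohr–Coulomb strength on the joint:
N' = W cosα = 158·cos32.9° = 132.7 kN/m
Driving force T = W sinα = 158·sin32.9° = 85.8 kN/m
Resisting force R = c·L + N'·tanφ = 0·6.8 + 132.7·tan32.2° = 0.0 + 83.5 = 83.5 kN/m
FS = R / T = 83.5 / 85.8 = 0.973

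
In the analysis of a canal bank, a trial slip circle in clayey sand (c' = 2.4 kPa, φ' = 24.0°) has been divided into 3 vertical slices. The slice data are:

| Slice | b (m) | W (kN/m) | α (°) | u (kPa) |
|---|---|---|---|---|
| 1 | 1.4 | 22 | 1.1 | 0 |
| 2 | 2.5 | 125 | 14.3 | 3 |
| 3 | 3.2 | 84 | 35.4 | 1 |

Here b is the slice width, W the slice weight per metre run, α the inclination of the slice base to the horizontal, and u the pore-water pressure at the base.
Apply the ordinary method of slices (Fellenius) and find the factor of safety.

FS = 1.35

Ordinary method of slices: FS = Σ[c'·Δl_i + (W_i cosα_i − u_i·Δl_i)·tanφ'] / Σ W_i sinα_i, with Δl_i = b_i / cosα_i.
Slice 1: Δl = 1.4/cos1.1° = 1.400 m; N'_1 = 22·cos1.1° − 0·1.400 = 22.0; c'Δl = 3.36; W sinα = 0.4
Slice 2: Δl = 2.5/cos14.3° = 2.580 m; N'_2 = 125·cos14.3° − 3·2.580 = 113.4; c'Δl = 6.19; W sinα = 30.9
Slice 3: Δl = 3.2/cos35.4° = 3.926 m; N'_3 = 84·cos35.4° − 1·3.926 = 64.5; c'Δl = 9.42; W sinα = 48.7
Σc'Δl = 19.0 kN/m; ΣN' = 199.9 kN/m; ΣW sinα = 80.0 kN/m
Resisting = 19.0 + 199.9·tan24.0° = 19.0 + 89.0 = 108.0 kN/m
FS = 108.0 / 80.0 = 1.351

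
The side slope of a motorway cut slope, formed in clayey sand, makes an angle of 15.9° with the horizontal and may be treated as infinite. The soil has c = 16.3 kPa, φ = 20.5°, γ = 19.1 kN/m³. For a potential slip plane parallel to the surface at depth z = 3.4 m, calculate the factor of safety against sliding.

FS = 2.27

For an infinite slope with a slip plane parallel to the surface (no pore pressure): FS = [c + γz cos²β tanφ] / [γz sinβ cosβ].
γz = 19.1·3.4 = 64.94 kN/m²
Numerator = 16.3 + 64.94·cos²15.9°·tan20.5° = 16.3 + 64.94·0.9249·0.3739 = 38.758 kPa
Denominator = 64.94·sin15.9°·cos15.9° = 64.94·0.2740·0.9617 = 17.110 kPa
FS = 38.758 / 17.110 = 2.265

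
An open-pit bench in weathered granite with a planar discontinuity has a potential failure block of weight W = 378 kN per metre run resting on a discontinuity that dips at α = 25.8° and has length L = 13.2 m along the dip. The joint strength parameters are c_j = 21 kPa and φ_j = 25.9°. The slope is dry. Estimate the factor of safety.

FS = 2.69

Resolving the block weight along and normal to the plane and applying the Mohr–Coulomb strength on the joint:
N' = W cosα = 378·cos25.8° = 340.3 kN/m
Driving force T = W sinα = 378·sin25.8° = 164.5 kN/m
Resisting force R = c_j·L + N'·tanφ_j = 21·13.2 + 340.3·tan25.9° = 277.2 + 165.3 = 442.5 kN/m
FS = R / T = 442.5 / 164.5 = 2.689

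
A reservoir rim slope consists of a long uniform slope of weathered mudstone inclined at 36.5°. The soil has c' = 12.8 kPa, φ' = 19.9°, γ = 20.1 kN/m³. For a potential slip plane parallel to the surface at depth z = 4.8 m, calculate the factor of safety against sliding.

FS = 0.77

For an infinite slope with a slip plane parallel to the surface (no pore pressure): FS = [c' + γz cos²β tanφ'] / [γz sinβ cosβ].
γz = 20.1·4.8 = 96.48 kN/m²
Numerator = 12.8 + 96.48·cos²36.5°·tan19.9° = 12.8 + 96.48·0.6462·0.3620 = 35.368 kPa
Denominator = 96.48·sin36.5°·cos36.5° = 96.48·0.5948·0.8039 = 46.132 kPa
FS = 35.368 / 46.132 = 0.767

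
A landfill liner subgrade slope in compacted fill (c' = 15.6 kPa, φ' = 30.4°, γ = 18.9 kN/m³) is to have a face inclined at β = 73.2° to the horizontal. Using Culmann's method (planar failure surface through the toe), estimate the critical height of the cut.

Culmann's analysis gives the critical failure plane at α_cr = (β + φ')/2 = (73.2 + 30.4)/2 = 51.8°, and the critical height
H_c = (4c'/γ) · sinβ cosφ' / [1 − cos(β − φ')]
    = (4·15.6/18.9) · sin73.2°·cos30.4° / [1 − cos(42.8°)]
    = 3.302 · 0.9573·0.8625 / [1 − 0.7337]
    = 3.302 · 0.8257 / 0.2663
    = 10.24 m

H_c = 10.24 m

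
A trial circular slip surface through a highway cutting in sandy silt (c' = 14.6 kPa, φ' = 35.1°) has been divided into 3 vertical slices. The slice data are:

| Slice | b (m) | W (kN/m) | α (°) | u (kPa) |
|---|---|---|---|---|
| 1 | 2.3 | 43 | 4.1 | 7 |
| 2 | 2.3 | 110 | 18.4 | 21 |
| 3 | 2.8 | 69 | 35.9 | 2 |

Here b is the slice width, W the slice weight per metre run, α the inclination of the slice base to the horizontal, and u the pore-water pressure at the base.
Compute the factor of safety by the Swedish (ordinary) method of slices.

Ordinary method of slices: FS = Σ[c'·Δl_i + (W_i cosα_i − u_i·Δl_i)·tanφ'] / Σ W_i sinα_i, with Δl_i = b_i / cosα_i.
Slice 1: Δl = 2.3/cos4.1° = 2.306 m; N'_1 = 43·cos4.1° − 7·2.306 = 26.7; c'Δl = 33.67; W sinα = 3.1
Slice 2: Δl = 2.3/cos18.4° = 2.424 m; N'_2 = 110·cos18.4° − 21·2.424 = 53.5; c'Δl = 35.39; W sinα = 34.7
Slice 3: Δl = 2.8/cos35.9° = 3.457 m; N'_3 = 69·cos35.9° − 2·3.457 = 49.0; c'Δl = 50.47; W sinα = 40.5
Σc'Δl = 119.5 kN/m; ΣN' = 129.2 kN/m; ΣW sinα = 78.3 kN/m
Resisting = 119.5 + 129.2·tan35.1° = 119.5 + 90.8 = 210.3 kN/m
FS = 210.3 / 78.3 = 2.688

FS = 2.69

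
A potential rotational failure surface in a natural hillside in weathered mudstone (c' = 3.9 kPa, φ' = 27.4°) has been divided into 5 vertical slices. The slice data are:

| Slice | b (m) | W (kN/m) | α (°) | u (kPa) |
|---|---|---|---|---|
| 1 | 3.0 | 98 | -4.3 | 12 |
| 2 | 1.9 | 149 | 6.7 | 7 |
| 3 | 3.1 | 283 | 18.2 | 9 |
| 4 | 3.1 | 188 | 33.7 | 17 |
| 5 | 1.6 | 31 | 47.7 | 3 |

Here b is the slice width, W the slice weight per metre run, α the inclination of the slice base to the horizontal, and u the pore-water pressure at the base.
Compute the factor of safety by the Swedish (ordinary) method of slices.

Ordinary method of slices: FS = Σ[c'·Δl_i + (W_i cosα_i − u_i·Δl_i)·tanφ'] / Σ W_i sinα_i, with Δl_i = b_i / cosα_i.
Slice 1: Δl = 3.0/cos(-4.3°) = 3.008 m; N'_1 = 98·cos(-4.3°) − 12·3.008 = 61.6; c'Δl = 11.73; W sinα = -7.3
Slice 2: Δl = 1.9/cos6.7° = 1.913 m; N'_2 = 149·cos6.7° − 7·1.913 = 134.6; c'Δl = 7.46; W sinα = 17.4
Slice 3: Δl = 3.1/cos18.2° = 3.263 m; N'_3 = 283·cos18.2° − 9·3.263 = 239.5; c'Δl = 12.73; W sinα = 88.4
Slice 4: Δl = 3.1/cos33.7° = 3.726 m; N'_4 = 188·cos33.7° − 17·3.726 = 93.1; c'Δl = 14.53; W sinα = 104.3
Slice 5: Δl = 1.6/cos47.7° = 2.377 m; N'_5 = 31·cos47.7° − 3·2.377 = 13.7; c'Δl = 9.27; W sinα = 22.9
Σc'Δl = 55.7 kN/m; ΣN' = 542.5 kN/m; ΣW sinα = 225.7 kN/m
Resisting = 55.7 + 542.5·tan27.4° = 55.7 + 281.2 = 336.9 kN/m
FS = 336.9 / 225.7 = 1.493

FS = 1.49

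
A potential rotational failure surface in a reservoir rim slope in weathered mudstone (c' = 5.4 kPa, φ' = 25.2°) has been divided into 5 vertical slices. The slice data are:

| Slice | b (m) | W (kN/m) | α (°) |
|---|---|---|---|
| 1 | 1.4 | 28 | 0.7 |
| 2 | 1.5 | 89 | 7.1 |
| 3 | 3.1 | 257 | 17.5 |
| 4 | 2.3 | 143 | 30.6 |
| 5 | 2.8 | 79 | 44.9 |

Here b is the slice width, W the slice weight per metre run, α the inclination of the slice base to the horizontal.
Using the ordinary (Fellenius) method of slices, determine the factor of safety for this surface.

FS = 1.49

Ordinary method of slices: FS = Σ[c'·Δl_i + (W_i cosα_i)·tanφ'] / Σ W_i sinα_i, with Δl_i = b_i / cosα_i.
Slice 1: Δl = 1.4/cos0.7° = 1.400 m; N'_1 = 28·cos0.7° = 28.0; c'Δl = 7.56; W sinα = 0.3
Slice 2: Δl = 1.5/cos7.1° = 1.512 m; N'_2 = 89·cos7.1° = 88.3; c'Δl = 8.16; W sinα = 11.0
Slice 3: Δl = 3.1/cos17.5° = 3.250 m; N'_3 = 257·cos17.5° = 245.1; c'Δl = 17.55; W sinα = 77.3
Slice 4: Δl = 2.3/cos30.6° = 2.672 m; N'_4 = 143·cos30.6° = 123.1; c'Δl = 14.43; W sinα = 72.8
Slice 5: Δl = 2.8/cos44.9° = 3.953 m; N'_5 = 79·cos44.9° = 56.0; c'Δl = 21.35; W sinα = 55.8
Σc'Δl = 69.1 kN/m; ΣN' = 540.5 kN/m; ΣW sinα = 217.2 kN/m
Resisting = 69.1 + 540.5·tan25.2° = 69.1 + 254.3 = 323.4 kN/m
FS = 323.4 / 217.2 = 1.489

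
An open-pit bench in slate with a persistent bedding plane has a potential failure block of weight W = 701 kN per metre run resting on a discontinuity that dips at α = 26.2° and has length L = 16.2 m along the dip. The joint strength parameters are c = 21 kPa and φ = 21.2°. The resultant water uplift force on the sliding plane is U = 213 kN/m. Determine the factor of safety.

Resolving the block weight along and normal to the plane and applying the Mohr–Coulomb strength on the joint:
N' = W cosα − U = 701·cos26.2° − 213 = 416.0 kN/m
Driving force T = W sinα = 701·sin26.2° = 309.5 kN/m
Resisting force R = c·L + N'·tanφ = 21·16.2 + 416.0·tan21.2° = 340.2 + 161.3 = 501.5 kN/m
FS = R / T = 501.5 / 309.5 = 1.621

FS = 1.62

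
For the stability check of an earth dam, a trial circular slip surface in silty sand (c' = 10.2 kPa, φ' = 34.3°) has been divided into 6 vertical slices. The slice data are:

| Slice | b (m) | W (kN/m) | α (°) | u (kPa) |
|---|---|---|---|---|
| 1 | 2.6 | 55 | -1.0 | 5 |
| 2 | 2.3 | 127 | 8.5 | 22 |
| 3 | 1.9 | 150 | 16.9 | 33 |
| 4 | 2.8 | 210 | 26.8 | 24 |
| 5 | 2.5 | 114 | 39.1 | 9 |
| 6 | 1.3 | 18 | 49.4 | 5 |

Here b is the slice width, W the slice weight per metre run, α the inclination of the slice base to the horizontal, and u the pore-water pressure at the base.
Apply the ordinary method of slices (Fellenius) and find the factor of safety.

Ordinary method of slices: FS = Σ[c'·Δl_i + (W_i cosα_i − u_i·Δl_i)·tanφ'] / Σ W_i sinα_i, with Δl_i = b_i / cosα_i.
Slice 1: Δl = 2.6/cos(-1.0°) = 2.600 m; N'_1 = 55·cos(-1.0°) − 5·2.600 = 42.0; c'Δl = 26.52; W sinα = -1.0
Slice 2: Δl = 2.3/cos8.5° = 2.326 m; N'_2 = 127·cos8.5° − 22·2.326 = 74.4; c'Δl = 23.72; W sinα = 18.8
Slice 3: Δl = 1.9/cos16.9° = 1.986 m; N'_3 = 150·cos16.9° − 33·1.986 = 78.0; c'Δl = 20.25; W sinα = 43.6
Slice 4: Δl = 2.8/cos26.8° = 3.137 m; N'_4 = 210·cos26.8° − 24·3.137 = 112.2; c'Δl = 32.00; W sinα = 94.7
Slice 5: Δl = 2.5/cos39.1° = 3.221 m; N'_5 = 114·cos39.1° − 9·3.221 = 59.5; c'Δl = 32.86; W sinα = 71.9
Slice 6: Δl = 1.3/cos49.4° = 1.998 m; N'_6 = 18·cos49.4° − 5·1.998 = 1.7; c'Δl = 20.38; W sinα = 13.7
Σc'Δl = 155.7 kN/m; ΣN' = 367.8 kN/m; ΣW sinα = 241.7 kN/m
Resisting = 155.7 + 367.8·tan34.3° = 155.7 + 250.9 = 406.6 kN/m
FS = 406.6 / 241.7 = 1.683

FS = 1.68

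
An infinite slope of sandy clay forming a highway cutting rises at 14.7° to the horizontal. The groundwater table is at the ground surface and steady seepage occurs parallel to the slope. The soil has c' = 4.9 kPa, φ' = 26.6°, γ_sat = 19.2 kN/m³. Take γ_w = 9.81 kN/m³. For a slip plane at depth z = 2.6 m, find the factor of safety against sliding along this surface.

FS = 1.33

With seepage parallel to the slope and the water table at the surface, the effective normal stress on the slip plane uses the buoyant unit weight γ' = γ_sat − γ_w while the driving shear stress uses γ_sat:
FS = [c' + γ' z cos²β tanφ'] / [γ_sat z sinβ cosβ]
γ' = 19.2 − 9.81 = 9.39 kN/m³
Numerator = 4.9 + 9.39·2.6·cos²14.7°·tan26.6° = 4.9 + 9.39·2.6·0.9356·0.5008 = 16.338 kPa
Denominator = 19.2·2.6·sin14.7°·cos14.7° = 19.2·2.6·0.2538·0.9673 = 12.253 kPa
FS = 16.338 / 12.253 = 1.333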